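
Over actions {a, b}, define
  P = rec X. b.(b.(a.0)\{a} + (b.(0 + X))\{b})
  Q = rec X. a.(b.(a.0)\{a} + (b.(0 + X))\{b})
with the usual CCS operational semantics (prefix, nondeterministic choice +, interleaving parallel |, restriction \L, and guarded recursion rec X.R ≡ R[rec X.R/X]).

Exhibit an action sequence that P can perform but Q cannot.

b

Reachable graph of P (3 states):
  s0 = rec X. b.(b.(a.0)\{a} + (b.(0 + X))\{b}) has moves =b=> s1
  s1 = b.(a.0)\{a} + (b.(0 + (rec X. b.(b.(a.0)\{a} + (b.(0 + X))\{b}))))\{b} has moves =b=> s2
  s2 = (a.0)\{a} has moves ∅
Reachable graph of Q (3 states):
  t0 = rec X. a.(b.(a.0)\{a} + (b.(0 + X))\{b}) has moves =a=> t1
  t1 = b.(a.0)\{a} + (b.(0 + (rec X. a.(b.(a.0)\{a} + (b.(0 + X))\{b}))))\{b} has moves =b=> t2
  t2 = (a.0)\{a} has moves ∅
Trace ⟨b⟩ through P, begin at {s0}:
  after b @ step 1: {s1}
  P completes σ.
Trace ⟨b⟩ through Q, begin at {t0}:
  after b @ step 1: ∅  — Q cannot continue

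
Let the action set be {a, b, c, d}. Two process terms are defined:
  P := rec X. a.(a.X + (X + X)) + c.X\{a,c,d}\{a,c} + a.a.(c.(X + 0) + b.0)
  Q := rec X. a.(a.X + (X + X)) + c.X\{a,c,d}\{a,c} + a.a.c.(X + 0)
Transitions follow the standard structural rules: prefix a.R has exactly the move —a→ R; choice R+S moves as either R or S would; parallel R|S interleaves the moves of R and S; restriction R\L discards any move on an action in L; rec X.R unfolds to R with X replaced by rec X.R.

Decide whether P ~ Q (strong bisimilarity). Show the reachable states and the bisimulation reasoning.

NO

Reachable graph of P (7 states):
  u0 = rec X. a.(a.X + (X + X)) + c.X\{a,c,d}\{a,c} + a.a.(c.(X + 0) + b.0) | —a→ u1, —a→ u2, —c→ u3
  u1 = a.(c.((rec X. a.(a.X + (X + X)) + c.X\{a,c,d}\{a,c} + a.a.(c.(X + 0) + b.0)) + 0) + b.0) | —a→ u4
  u2 = a.(rec X. a.(a.X + (X + X)) + c.X\{a,c,d}\{a,c} + a.a.(c.(X + 0) + b.0)) + ((rec X. a.(a.X + (X + X)) + c.X\{a,c,d}\{a,c} + a.a.(c.(X + 0) + b.0)) + (rec X. a.(a.X + (X + X)) + c.X\{a,c,d}\{a,c} + a.a.(c.(X + 0) + b.0))) | —a→ u0, —a→ u1, —a→ u2, —c→ u3
  u3 = (rec X. a.(a.X + (X + X)) + c.X\{a,c,d}\{a,c} + a.a.(c.(X + 0) + b.0))\{a,c,d}\{a,c} | ∅
  u4 = c.((rec X. a.(a.X + (X + X)) + c.X\{a,c,d}\{a,c} + a.a.(c.(X + 0) + b.0)) + 0) + b.0 | —b→ u5, —c→ u6
  u5 = 0 | ∅
  u6 = (rec X. a.(a.X + (X + X)) + c.X\{a,c,d}\{a,c} + a.a.(c.(X + 0) + b.0)) + 0 | —a→ u1, —a→ u2, —c→ u3
Reachable graph of Q (6 states):
  v0 = rec X. a.(a.X + (X + X)) + c.X\{a,c,d}\{a,c} + a.a.c.(X + 0) | —a→ v1, —a→ v2, —c→ v3
  v1 = a.(rec X. a.(a.X + (X + X)) + c.X\{a,c,d}\{a,c} + a.a.c.(X + 0)) + ((rec X. a.(a.X + (X + X)) + c.X\{a,c,d}\{a,c} + a.a.c.(X + 0)) + (rec X. a.(a.X + (X + X)) + c.X\{a,c,d}\{a,c} + a.a.c.(X + 0))) | —a→ v0, —a→ v1, —a→ v2, —c→ v3
  v2 = a.c.((rec X. a.(a.X + (X + X)) + c.X\{a,c,d}\{a,c} + a.a.c.(X + 0)) + 0) | —a→ v4
  v3 = (rec X. a.(a.X + (X + X)) + c.X\{a,c,d}\{a,c} + a.a.c.(X + 0))\{a,c,d}\{a,c} | ∅
  v4 = c.((rec X. a.(a.X + (X + X)) + c.X\{a,c,d}\{a,c} + a.a.c.(X + 0)) + 0) | —c→ v5
  v5 = (rec X. a.(a.X + (X + X)) + c.X\{a,c,d}\{a,c} + a.a.c.(X + 0)) + 0 | —a→ v1, —a→ v2, —c→ v3
Partition-refinement fixed point:
  B0 = {u0, u2, u6}
  B1 = {u3, u5, v3}
  B2 = {u1}
  B3 = {u4}
  B4 = {v0, v1, v5}
  B5 = {v2}
  B6 = {v4}
u0 ∈ B0, v0 ∈ B4 → different blocks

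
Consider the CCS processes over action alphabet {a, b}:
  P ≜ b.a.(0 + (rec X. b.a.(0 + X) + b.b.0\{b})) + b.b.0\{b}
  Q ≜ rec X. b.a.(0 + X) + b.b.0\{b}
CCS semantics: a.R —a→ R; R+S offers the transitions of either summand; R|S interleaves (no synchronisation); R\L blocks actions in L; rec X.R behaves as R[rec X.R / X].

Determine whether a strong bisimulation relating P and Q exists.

P's transition system — 5 states:
  u0 = b.a.(0 + (rec X. b.a.(0 + X) + b.b.0\{b})) + b.b.0\{b} has moves -b-> u1, -b-> u2
  u1 = a.(0 + (rec X. b.a.(0 + X) + b.b.0\{b})) has moves -a-> u3
  u2 = b.0\{b} has moves -b-> u4
  u3 = 0 + (rec X. b.a.(0 + X) + b.b.0\{b}) has moves -b-> u1, -b-> u2
  u4 = 0\{b} has moves deadlocked
Q's transition system — 5 states:
  v0 = rec X. b.a.(0 + X) + b.b.0\{b} has moves -b-> v1, -b-> v2
  v1 = a.(0 + (rec X. b.a.(0 + X) + b.b.0\{b})) has moves -a-> v3
  v2 = b.0\{b} has moves -b-> v4
  v3 = 0 + (rec X. b.a.(0 + X) + b.b.0\{b}) has moves -b-> v1, -b-> v2
  v4 = 0\{b} has moves deadlocked
Partition-refinement fixed point:
  B0 = {u0, u3, v0, v3}
  B1 = {u1, v1}
  B2 = {u2, v2}
  B3 = {u4, v4}
u0 ∈ B0, v0 ∈ B0 → same block

bisimilar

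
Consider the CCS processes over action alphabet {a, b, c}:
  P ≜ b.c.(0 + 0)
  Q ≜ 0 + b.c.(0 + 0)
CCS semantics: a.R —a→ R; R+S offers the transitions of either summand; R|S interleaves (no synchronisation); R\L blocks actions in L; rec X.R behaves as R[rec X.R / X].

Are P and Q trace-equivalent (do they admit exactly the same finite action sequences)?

YES

Reachable graph of P (3 states):
  u0 = b.c.(0 + 0) has moves --b--▸ u1
  u1 = c.(0 + 0) has moves --c--▸ u2
  u2 = 0 + 0 has moves (no moves)
Reachable graph of Q (3 states):
  v0 = 0 + b.c.(0 + 0) has moves --b--▸ v1
  v1 = c.(0 + 0) has moves --c--▸ v2
  v2 = 0 + 0 has moves (no moves)
Coarsest stable partition (strong bisimilarity classes):
  B0 = {u0, v0}
  B1 = {u1, v1}
  B2 = {u2, v2}
u0 ∈ B0, v0 ∈ B0 → same block
Bisimilar ⇒ trace-equivalent.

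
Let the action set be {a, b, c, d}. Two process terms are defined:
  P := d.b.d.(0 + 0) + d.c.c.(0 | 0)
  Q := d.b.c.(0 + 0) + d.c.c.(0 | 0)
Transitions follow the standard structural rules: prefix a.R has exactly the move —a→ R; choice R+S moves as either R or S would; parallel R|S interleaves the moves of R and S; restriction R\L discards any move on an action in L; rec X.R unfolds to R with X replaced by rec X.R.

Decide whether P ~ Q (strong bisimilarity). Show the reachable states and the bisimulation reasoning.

Reachable graph of P (7 states):
  u0 = d.b.d.(0 + 0) + d.c.c.(0 | 0) → ··d··> u1, ··d··> u2
  u1 = b.d.(0 + 0) → ··b··> u3
  u2 = c.c.(0 | 0) → ··c··> u4
  u3 = d.(0 + 0) → ··d··> u5
  u4 = c.(0 | 0) → ··c··> u6
  u5 = 0 + 0 → ∅
  u6 = 0 | 0 → ∅
Reachable graph of Q (7 states):
  v0 = d.b.c.(0 + 0) + d.c.c.(0 | 0) → ··d··> v1, ··d··> v2
  v1 = b.c.(0 + 0) → ··b··> v3
  v2 = c.c.(0 | 0) → ··c··> v4
  v3 = c.(0 + 0) → ··c··> v5
  v4 = c.(0 | 0) → ··c··> v6
  v5 = 0 + 0 → ∅
  v6 = 0 | 0 → ∅
Partition-refinement fixed point:
  B0 = {u0}
  B1 = {u2, v2}
  B2 = {u4, v3, v4}
  B3 = {u5, u6, v5, v6}
  B4 = {u1}
  B5 = {u3}
  B6 = {v0}
  B7 = {v1}
u0 ∈ B0, v0 ∈ B6 → different blocks

NO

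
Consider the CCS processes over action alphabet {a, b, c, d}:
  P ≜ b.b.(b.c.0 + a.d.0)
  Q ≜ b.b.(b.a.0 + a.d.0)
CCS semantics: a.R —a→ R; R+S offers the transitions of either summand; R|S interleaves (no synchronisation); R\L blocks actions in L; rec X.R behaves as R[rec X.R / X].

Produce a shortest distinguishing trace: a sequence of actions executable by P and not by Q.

bbbc

Reachable graph of P (6 states):
  p0 = b.b.(b.c.0 + a.d.0) | =b=> p1
  p1 = b.(b.c.0 + a.d.0) | =b=> p2
  p2 = b.c.0 + a.d.0 | =a=> p3, =b=> p4
  p3 = d.0 | =d=> p5
  p4 = c.0 | =c=> p5
  p5 = 0 | stopped
Reachable graph of Q (6 states):
  q0 = b.b.(b.a.0 + a.d.0) | =b=> q1
  q1 = b.(b.a.0 + a.d.0) | =b=> q2
  q2 = b.a.0 + a.d.0 | =a=> q3, =b=> q4
  q3 = d.0 | =d=> q5
  q4 = a.0 | =a=> q5
  q5 = 0 | stopped
Trace ⟨bbbc⟩ through P, begin at {p0}:
  step 1 (b): {p1}
  step 2 (b): {p2}
  step 3 (b): {p4}
  step 4 (c): {p5}
  ✓ P
Trace ⟨bbbc⟩ through Q, begin at {q0}:
  step 1 (b): {q1}
  step 2 (b): {q2}
  step 3 (b): {q4}
  step 4 (c): ∅  — Q cannot continue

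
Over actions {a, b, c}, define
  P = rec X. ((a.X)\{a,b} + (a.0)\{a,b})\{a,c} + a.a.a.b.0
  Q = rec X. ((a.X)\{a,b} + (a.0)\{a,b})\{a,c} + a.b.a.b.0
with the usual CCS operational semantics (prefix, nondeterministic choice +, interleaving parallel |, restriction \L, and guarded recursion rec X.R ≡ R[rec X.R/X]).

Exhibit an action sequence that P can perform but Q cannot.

aa

P's transition system — 5 states:
  m0 = rec X. ((a.X)\{a,b} + (a.0)\{a,b})\{a,c} + a.a.a.b.0 :: -a-> m1
  m1 = a.a.b.0 :: -a-> m2
  m2 = a.b.0 :: -a-> m3
  m3 = b.0 :: -b-> m4
  m4 = 0 :: ·
Q's transition system — 5 states:
  n0 = rec X. ((a.X)\{a,b} + (a.0)\{a,b})\{a,c} + a.b.a.b.0 :: -a-> n1
  n1 = b.a.b.0 :: -b-> n2
  n2 = a.b.0 :: -a-> n3
  n3 = b.0 :: -b-> n4
  n4 = 0 :: ·
Executing aa from P (initial set {m0}):
  after a @ step 1: {m1}
  after a @ step 2: {m2}
  ✓ P
Executing aa from Q (initial set {n0}):
  after a @ step 1: {n1}
  after a @ step 2: no successor for Q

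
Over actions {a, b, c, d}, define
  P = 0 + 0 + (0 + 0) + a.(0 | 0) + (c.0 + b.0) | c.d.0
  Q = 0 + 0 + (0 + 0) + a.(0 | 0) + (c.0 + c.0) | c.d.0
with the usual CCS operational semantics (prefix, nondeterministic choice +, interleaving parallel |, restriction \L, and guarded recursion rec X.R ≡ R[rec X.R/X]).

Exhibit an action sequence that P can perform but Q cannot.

b

P's transition system — 6 states:
  p0 = 0 + 0 + (0 + 0) + a.(0 | 0) + (c.0 + b.0) | c.d.0 → —a→ p1, —b→ p2, —c→ p2, —c→ p3
  p1 = 0 | 0 → (no moves)
  p2 = 0 | c.d.0 → —c→ p4
  p3 = (c.0 + b.0) | d.0 → —b→ p4, —c→ p4, —d→ p5
  p4 = 0 | d.0 → —d→ p1
  p5 = (c.0 + b.0) | 0 → —b→ p1, —c→ p1
Q's transition system — 6 states:
  q0 = 0 + 0 + (0 + 0) + a.(0 | 0) + (c.0 + c.0) | c.d.0 → —a→ q1, —c→ q2, —c→ q3
  q1 = 0 | 0 → (no moves)
  q2 = (c.0 + c.0) | d.0 → —c→ q4, —d→ q5
  q3 = 0 | c.d.0 → —c→ q4
  q4 = 0 | d.0 → —d→ q1
  q5 = (c.0 + c.0) | 0 → —c→ q1
Executing b from P (initial set {p0}):
  [1] b ⇒ {p2}
  P completes σ.
Executing b from Q (initial set {q0}):
  [1] b ⇒ ∅ (Q stuck)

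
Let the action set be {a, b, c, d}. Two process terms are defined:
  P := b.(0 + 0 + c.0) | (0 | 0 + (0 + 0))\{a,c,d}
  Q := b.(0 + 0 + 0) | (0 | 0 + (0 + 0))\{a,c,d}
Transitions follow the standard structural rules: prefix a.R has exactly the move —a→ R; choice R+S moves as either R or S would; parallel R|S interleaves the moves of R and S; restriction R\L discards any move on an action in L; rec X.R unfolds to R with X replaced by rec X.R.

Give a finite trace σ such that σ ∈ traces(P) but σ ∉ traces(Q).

LTS(P): 3 reachable states
  s0 = b.(0 + 0 + c.0) | (0 | 0 + (0 + 0))\{a,c,d} ⊢ --b--▸ s1
  s1 = (0 + 0 + c.0) | (0 | 0 + (0 + 0))\{a,c,d} ⊢ --c--▸ s2
  s2 = 0 | (0 | 0 + (0 + 0))\{a,c,d} ⊢ (no moves)
LTS(Q): 2 reachable states
  t0 = b.(0 + 0 + 0) | (0 | 0 + (0 + 0))\{a,c,d} ⊢ --b--▸ t1
  t1 = (0 + 0 + 0) | (0 | 0 + (0 + 0))\{a,c,d} ⊢ (no moves)
Executing bc from P (initial set {s0}):
  [1] b ⇒ {s1}
  [2] c ⇒ {s2}
  ✓ P
Executing bc from Q (initial set {t0}):
  [1] b ⇒ {t1}
  [2] c ⇒ ∅ (Q stuck)

bc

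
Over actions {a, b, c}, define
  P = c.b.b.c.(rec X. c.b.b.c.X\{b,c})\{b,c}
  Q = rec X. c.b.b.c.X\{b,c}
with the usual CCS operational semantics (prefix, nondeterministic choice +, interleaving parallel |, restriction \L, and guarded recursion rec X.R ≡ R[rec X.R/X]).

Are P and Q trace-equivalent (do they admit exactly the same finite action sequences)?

P's transition system — 5 states:
  p0 = c.b.b.c.(rec X. c.b.b.c.X\{b,c})\{b,c} | --c--▸ p1
  p1 = b.b.c.(rec X. c.b.b.c.X\{b,c})\{b,c} | --b--▸ p2
  p2 = b.c.(rec X. c.b.b.c.X\{b,c})\{b,c} | --b--▸ p3
  p3 = c.(rec X. c.b.b.c.X\{b,c})\{b,c} | --c--▸ p4
  p4 = (rec X. c.b.b.c.X\{b,c})\{b,c} | stopped
Q's transition system — 5 states:
  q0 = rec X. c.b.b.c.X\{b,c} | --c--▸ q1
  q1 = b.b.c.(rec X. c.b.b.c.X\{b,c})\{b,c} | --b--▸ q2
  q2 = b.c.(rec X. c.b.b.c.X\{b,c})\{b,c} | --b--▸ q3
  q3 = c.(rec X. c.b.b.c.X\{b,c})\{b,c} | --c--▸ q4
  q4 = (rec X. c.b.b.c.X\{b,c})\{b,c} | stopped
Partition-refinement fixed point:
  B0 = {p0, q0}
  B1 = {p1, q1}
  B2 = {p2, q2}
  B3 = {p3, q3}
  B4 = {p4, q4}
p0 ∈ B0, q0 ∈ B0 → same block
Bisimilar ⇒ trace-equivalent.

trace-equivalent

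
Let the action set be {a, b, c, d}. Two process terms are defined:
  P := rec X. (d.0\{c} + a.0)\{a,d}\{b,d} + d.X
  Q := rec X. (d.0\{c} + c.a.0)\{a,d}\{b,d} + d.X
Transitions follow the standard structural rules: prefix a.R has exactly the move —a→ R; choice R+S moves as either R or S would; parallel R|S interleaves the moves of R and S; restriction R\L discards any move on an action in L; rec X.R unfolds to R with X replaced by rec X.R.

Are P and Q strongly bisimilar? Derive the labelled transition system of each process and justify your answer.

P's transition system — 1 states:
  m0 = rec X. (d.0\{c} + a.0)\{a,d}\{b,d} + d.X ⊢ =d=> m0
Q's transition system — 2 states:
  n0 = rec X. (d.0\{c} + c.a.0)\{a,d}\{b,d} + d.X ⊢ =c=> n1, =d=> n0
  n1 = (a.0)\{a,d}\{b,d} ⊢ (no moves)
Partition-refinement fixed point:
  B0 = {m0}
  B1 = {n0}
  B2 = {n1}
m0 ∈ B0, n0 ∈ B1 → different blocks

NO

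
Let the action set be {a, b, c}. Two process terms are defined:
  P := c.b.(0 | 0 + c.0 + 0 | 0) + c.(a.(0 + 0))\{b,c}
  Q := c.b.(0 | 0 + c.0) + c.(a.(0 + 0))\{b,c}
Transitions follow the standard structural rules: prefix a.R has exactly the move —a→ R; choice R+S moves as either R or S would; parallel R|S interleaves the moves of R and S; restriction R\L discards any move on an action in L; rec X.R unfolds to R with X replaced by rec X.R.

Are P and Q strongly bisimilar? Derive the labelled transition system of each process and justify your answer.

Reachable graph of P (6 states):
  s0 = c.b.(0 | 0 + c.0 + 0 | 0) + c.(a.(0 + 0))\{b,c} → ··c··> s1, ··c··> s2
  s1 = (a.(0 + 0))\{b,c} → ··a··> s3
  s2 = b.(0 | 0 + c.0 + 0 | 0) → ··b··> s4
  s3 = (0 + 0)\{b,c} → deadlocked
  s4 = 0 | 0 + c.0 + 0 | 0 → ··c··> s5
  s5 = 0 → deadlocked
Reachable graph of Q (6 states):
  t0 = c.b.(0 | 0 + c.0) + c.(a.(0 + 0))\{b,c} → ··c··> t1, ··c··> t2
  t1 = (a.(0 + 0))\{b,c} → ··a··> t3
  t2 = b.(0 | 0 + c.0) → ··b··> t4
  t3 = (0 + 0)\{b,c} → deadlocked
  t4 = 0 | 0 + c.0 → ··c··> t5
  t5 = 0 → deadlocked
Bisimilarity quotient blocks:
  B0 = {s0, t0}
  B1 = {s2, t2}
  B2 = {s4, t4}
  B3 = {s3, s5, t3, t5}
  B4 = {s1, t1}
s0 ∈ B0, t0 ∈ B0 → same block

P ~ Q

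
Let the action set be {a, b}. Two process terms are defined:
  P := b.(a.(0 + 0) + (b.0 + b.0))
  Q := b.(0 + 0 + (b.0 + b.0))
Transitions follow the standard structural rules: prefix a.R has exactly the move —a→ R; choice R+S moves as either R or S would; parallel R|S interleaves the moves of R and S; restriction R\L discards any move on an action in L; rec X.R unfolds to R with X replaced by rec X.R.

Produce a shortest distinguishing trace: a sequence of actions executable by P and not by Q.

Reachable graph of P (4 states):
  s0 = b.(a.(0 + 0) + (b.0 + b.0)) | --b--▸ s1
  s1 = a.(0 + 0) + (b.0 + b.0) | --a--▸ s2, --b--▸ s3
  s2 = 0 + 0 | (no moves)
  s3 = 0 | (no moves)
Reachable graph of Q (3 states):
  t0 = b.(0 + 0 + (b.0 + b.0)) | --b--▸ t1
  t1 = 0 + 0 + (b.0 + b.0) | --b--▸ t2
  t2 = 0 | (no moves)
Run σ = ⟨ba⟩ on P: start {s0}
  step 1 (b): {s1}
  step 2 (a): {s2}
  ✓ P
Run σ = ⟨ba⟩ on Q: start {t0}
  step 1 (b): {t1}
  step 2 (a): ∅ (Q stuck)

ba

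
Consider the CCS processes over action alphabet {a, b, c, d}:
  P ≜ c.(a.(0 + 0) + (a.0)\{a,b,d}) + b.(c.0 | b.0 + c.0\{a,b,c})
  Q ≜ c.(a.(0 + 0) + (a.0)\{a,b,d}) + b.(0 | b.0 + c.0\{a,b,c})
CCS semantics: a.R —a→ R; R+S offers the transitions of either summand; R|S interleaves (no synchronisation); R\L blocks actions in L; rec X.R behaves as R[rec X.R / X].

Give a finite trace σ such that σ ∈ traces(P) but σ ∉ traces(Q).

P's transition system — 8 states:
  u0 = c.(a.(0 + 0) + (a.0)\{a,b,d}) + b.(c.0 | b.0 + c.0\{a,b,c}) ⊢ -b-> u1, -c-> u2
  u1 = c.0 | b.0 + c.0\{a,b,c} ⊢ -b-> u3, -c-> u4, -c-> u5
  u2 = a.(0 + 0) + (a.0)\{a,b,d} ⊢ -a-> u6
  u3 = c.0 | 0 ⊢ -c-> u7
  u4 = 0 | b.0 ⊢ -b-> u7
  u5 = 0\{a,b,c} ⊢ stopped
  u6 = 0 + 0 ⊢ stopped
  u7 = 0 | 0 ⊢ stopped
Q's transition system — 6 states:
  v0 = c.(a.(0 + 0) + (a.0)\{a,b,d}) + b.(0 | b.0 + c.0\{a,b,c}) ⊢ -b-> v1, -c-> v2
  v1 = 0 | b.0 + c.0\{a,b,c} ⊢ -b-> v3, -c-> v4
  v2 = a.(0 + 0) + (a.0)\{a,b,d} ⊢ -a-> v5
  v3 = 0 | 0 ⊢ stopped
  v4 = 0\{a,b,c} ⊢ stopped
  v5 = 0 + 0 ⊢ stopped
Executing bbc from P (initial set {u0}):
  [1] b ⇒ {u1}
  [2] b ⇒ {u3}
  [3] c ⇒ {u7}
  ✓ P
Executing bbc from Q (initial set {v0}):
  [1] b ⇒ {v1}
  [2] b ⇒ {v3}
  [3] c ⇒ ∅  — Q cannot continue

bbc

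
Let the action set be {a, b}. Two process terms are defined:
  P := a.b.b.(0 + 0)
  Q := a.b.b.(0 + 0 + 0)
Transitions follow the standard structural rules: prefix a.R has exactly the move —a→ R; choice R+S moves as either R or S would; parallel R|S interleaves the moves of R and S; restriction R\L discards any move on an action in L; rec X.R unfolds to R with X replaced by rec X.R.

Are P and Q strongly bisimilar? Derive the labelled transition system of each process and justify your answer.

P ~ Q

LTS(P): 4 reachable states
  s0 = a.b.b.(0 + 0) → —a→ s1
  s1 = b.b.(0 + 0) → —b→ s2
  s2 = b.(0 + 0) → —b→ s3
  s3 = 0 + 0 → deadlocked
LTS(Q): 4 reachable states
  t0 = a.b.b.(0 + 0 + 0) → —a→ t1
  t1 = b.b.(0 + 0 + 0) → —b→ t2
  t2 = b.(0 + 0 + 0) → —b→ t3
  t3 = 0 + 0 + 0 → deadlocked
Partition-refinement fixed point:
  B0 = {s0, t0}
  B1 = {s1, t1}
  B2 = {s2, t2}
  B3 = {s3, t3}
s0 ∈ B0, t0 ∈ B0 → same block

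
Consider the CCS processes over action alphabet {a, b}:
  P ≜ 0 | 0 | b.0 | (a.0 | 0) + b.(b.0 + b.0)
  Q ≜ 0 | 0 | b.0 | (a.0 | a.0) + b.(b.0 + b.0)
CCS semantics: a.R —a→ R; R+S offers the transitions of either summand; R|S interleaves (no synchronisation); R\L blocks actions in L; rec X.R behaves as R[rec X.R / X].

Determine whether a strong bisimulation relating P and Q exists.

Reachable graph of P (6 states):
  s0 = 0 | 0 | b.0 | (a.0 | 0) + b.(b.0 + b.0) :: —a→ s1, —b→ s2, —b→ s3
  s1 = 0 | 0 | b.0 | (0 | 0) :: —b→ s4
  s2 = 0 | 0 | 0 | (a.0 | 0) :: —a→ s4
  s3 = b.0 + b.0 :: —b→ s5
  s4 = 0 | 0 | 0 | (0 | 0) :: ·
  s5 = 0 :: ·
Reachable graph of Q (10 states):
  t0 = 0 | 0 | b.0 | (a.0 | a.0) + b.(b.0 + b.0) :: —a→ t1, —a→ t2, —b→ t3, —b→ t4
  t1 = 0 | 0 | b.0 | (0 | a.0) :: —a→ t5, —b→ t6
  t2 = 0 | 0 | b.0 | (a.0 | 0) :: —a→ t5, —b→ t7
  t3 = 0 | 0 | 0 | (a.0 | a.0) :: —a→ t6, —a→ t7
  t4 = b.0 + b.0 :: —b→ t8
  t5 = 0 | 0 | b.0 | (0 | 0) :: —b→ t9
  t6 = 0 | 0 | 0 | (0 | a.0) :: —a→ t9
  t7 = 0 | 0 | 0 | (a.0 | 0) :: —a→ t9
  t8 = 0 :: ·
  t9 = 0 | 0 | 0 | (0 | 0) :: ·
Coarsest stable partition (strong bisimilarity classes):
  B0 = {s0}
  B1 = {s2, t6, t7}
  B2 = {s4, s5, t8, t9}
  B3 = {s1, s3, t4, t5}
  B4 = {t0}
  B5 = {t3}
  B6 = {t1, t2}
s0 ∈ B0, t0 ∈ B4 → different blocks

not bisimilar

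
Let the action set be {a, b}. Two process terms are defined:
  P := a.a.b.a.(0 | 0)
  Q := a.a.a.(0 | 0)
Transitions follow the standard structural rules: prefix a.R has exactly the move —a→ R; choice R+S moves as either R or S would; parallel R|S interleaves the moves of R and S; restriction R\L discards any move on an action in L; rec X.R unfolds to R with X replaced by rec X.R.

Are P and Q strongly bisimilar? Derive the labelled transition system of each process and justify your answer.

P's transition system — 5 states:
  p0 = a.a.b.a.(0 | 0) :: =a=> p1
  p1 = a.b.a.(0 | 0) :: =a=> p2
  p2 = b.a.(0 | 0) :: =b=> p3
  p3 = a.(0 | 0) :: =a=> p4
  p4 = 0 | 0 :: stopped
Q's transition system — 4 states:
  q0 = a.a.a.(0 | 0) :: =a=> q1
  q1 = a.a.(0 | 0) :: =a=> q2
  q2 = a.(0 | 0) :: =a=> q3
  q3 = 0 | 0 :: stopped
Coarsest stable partition (strong bisimilarity classes):
  B0 = {p0}
  B1 = {p1}
  B2 = {p2}
  B3 = {p3, q2}
  B4 = {p4, q3}
  B5 = {q0}
  B6 = {q1}
p0 ∈ B0, q0 ∈ B5 → different blocks

not bisimilar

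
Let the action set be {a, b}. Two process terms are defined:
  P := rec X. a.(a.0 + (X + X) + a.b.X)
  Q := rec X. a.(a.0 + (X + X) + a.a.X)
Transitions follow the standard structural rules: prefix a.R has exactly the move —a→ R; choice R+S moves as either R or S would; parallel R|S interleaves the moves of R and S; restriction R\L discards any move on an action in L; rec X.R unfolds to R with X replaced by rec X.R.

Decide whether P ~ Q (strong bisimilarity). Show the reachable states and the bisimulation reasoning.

P's transition system — 4 states:
  m0 = rec X. a.(a.0 + (X + X) + a.b.X) has moves =a=> m1
  m1 = a.0 + ((rec X. a.(a.0 + (X + X) + a.b.X)) + (rec X. a.(a.0 + (X + X) + a.b.X))) + a.b.(rec X. a.(a.0 + (X + X) + a.b.X)) has moves =a=> m1, =a=> m2, =a=> m3
  m2 = 0 has moves stopped
  m3 = b.(rec X. a.(a.0 + (X + X) + a.b.X)) has moves =b=> m0
Q's transition system — 4 states:
  n0 = rec X. a.(a.0 + (X + X) + a.a.X) has moves =a=> n1
  n1 = a.0 + ((rec X. a.(a.0 + (X + X) + a.a.X)) + (rec X. a.(a.0 + (X + X) + a.a.X))) + a.a.(rec X. a.(a.0 + (X + X) + a.a.X)) has moves =a=> n1, =a=> n2, =a=> n3
  n2 = 0 has moves stopped
  n3 = a.(rec X. a.(a.0 + (X + X) + a.a.X)) has moves =a=> n0
Bisimilarity quotient blocks:
  B0 = {m0}
  B1 = {m1}
  B2 = {m2, n2}
  B3 = {m3}
  B4 = {n0}
  B5 = {n1}
  B6 = {n3}
m0 ∈ B0, n0 ∈ B4 → different blocks

not bisimilar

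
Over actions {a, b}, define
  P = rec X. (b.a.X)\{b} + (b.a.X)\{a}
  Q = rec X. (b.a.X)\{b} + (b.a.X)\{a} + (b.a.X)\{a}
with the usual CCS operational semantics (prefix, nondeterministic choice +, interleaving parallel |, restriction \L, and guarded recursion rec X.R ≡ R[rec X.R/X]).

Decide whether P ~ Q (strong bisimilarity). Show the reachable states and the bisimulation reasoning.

bisimilar

Reachable graph of P (2 states):
  u0 = rec X. (b.a.X)\{b} + (b.a.X)\{a} ⊢ =b=> u1
  u1 = (a.(rec X. (b.a.X)\{b} + (b.a.X)\{a}))\{a} ⊢ stopped
Reachable graph of Q (2 states):
  v0 = rec X. (b.a.X)\{b} + (b.a.X)\{a} + (b.a.X)\{a} ⊢ =b=> v1
  v1 = (a.(rec X. (b.a.X)\{b} + (b.a.X)\{a} + (b.a.X)\{a}))\{a} ⊢ stopped
Partition-refinement fixed point:
  B0 = {u0, v0}
  B1 = {u1, v1}
u0 ∈ B0, v0 ∈ B0 → same block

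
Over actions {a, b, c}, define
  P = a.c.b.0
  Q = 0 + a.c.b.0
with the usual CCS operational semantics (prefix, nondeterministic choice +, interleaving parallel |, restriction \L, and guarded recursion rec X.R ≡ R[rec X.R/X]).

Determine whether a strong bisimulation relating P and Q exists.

P ~ Q

Reachable graph of P (4 states):
  s0 = a.c.b.0 :: —a→ s1
  s1 = c.b.0 :: —c→ s2
  s2 = b.0 :: —b→ s3
  s3 = 0 :: ∅
Reachable graph of Q (4 states):
  t0 = 0 + a.c.b.0 :: —a→ t1
  t1 = c.b.0 :: —c→ t2
  t2 = b.0 :: —b→ t3
  t3 = 0 :: ∅
Partition-refinement fixed point:
  B0 = {s0, t0}
  B1 = {s1, t1}
  B2 = {s2, t2}
  B3 = {s3, t3}
s0 ∈ B0, t0 ∈ B0 → same block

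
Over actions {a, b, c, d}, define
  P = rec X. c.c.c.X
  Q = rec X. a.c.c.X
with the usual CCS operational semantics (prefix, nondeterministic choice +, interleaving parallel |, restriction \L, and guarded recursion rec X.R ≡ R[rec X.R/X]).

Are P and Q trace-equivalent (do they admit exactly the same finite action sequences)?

Reachable graph of P (3 states):
  m0 = rec X. c.c.c.X ⊢ -c-> m1
  m1 = c.c.(rec X. c.c.c.X) ⊢ -c-> m2
  m2 = c.(rec X. c.c.c.X) ⊢ -c-> m0
Reachable graph of Q (3 states):
  n0 = rec X. a.c.c.X ⊢ -a-> n1
  n1 = c.c.(rec X. a.c.c.X) ⊢ -c-> n2
  n2 = c.(rec X. a.c.c.X) ⊢ -c-> n0
Executing c from P (initial set {m0}):
  step 1 (c): {m1}
  P completes σ.
Executing c from Q (initial set {n0}):
  step 1 (c): no successor for Q

traces(P) ≠ traces(Q) — witness ⟨c⟩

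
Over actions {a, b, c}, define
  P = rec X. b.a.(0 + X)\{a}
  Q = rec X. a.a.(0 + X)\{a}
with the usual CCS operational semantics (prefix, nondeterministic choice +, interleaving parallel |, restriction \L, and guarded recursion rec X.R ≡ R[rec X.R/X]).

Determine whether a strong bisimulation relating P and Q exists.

LTS(P): 4 reachable states
  m0 = rec X. b.a.(0 + X)\{a} | —b→ m1
  m1 = a.(0 + (rec X. b.a.(0 + X)\{a}))\{a} | —a→ m2
  m2 = (0 + (rec X. b.a.(0 + X)\{a}))\{a} | —b→ m3
  m3 = (a.(0 + (rec X. b.a.(0 + X)\{a}))\{a})\{a} | deadlocked
LTS(Q): 3 reachable states
  n0 = rec X. a.a.(0 + X)\{a} | —a→ n1
  n1 = a.(0 + (rec X. a.a.(0 + X)\{a}))\{a} | —a→ n2
  n2 = (0 + (rec X. a.a.(0 + X)\{a}))\{a} | deadlocked
Bisimilarity quotient blocks:
  B0 = {m0}
  B1 = {m1}
  B2 = {m2}
  B3 = {m3, n2}
  B4 = {n0}
  B5 = {n1}
m0 ∈ B0, n0 ∈ B4 → different blocks

P ≁ Q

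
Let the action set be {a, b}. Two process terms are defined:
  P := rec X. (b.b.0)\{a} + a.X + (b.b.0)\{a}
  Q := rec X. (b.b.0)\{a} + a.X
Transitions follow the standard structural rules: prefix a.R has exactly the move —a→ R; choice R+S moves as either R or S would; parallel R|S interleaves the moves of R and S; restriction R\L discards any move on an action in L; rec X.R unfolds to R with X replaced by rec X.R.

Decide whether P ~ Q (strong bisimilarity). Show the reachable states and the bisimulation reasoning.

P ~ Q

Reachable graph of P (3 states):
  p0 = rec X. (b.b.0)\{a} + a.X + (b.b.0)\{a} has moves =a=> p0, =b=> p1
  p1 = (b.0)\{a} has moves =b=> p2
  p2 = 0\{a} has moves (no moves)
Reachable graph of Q (3 states):
  q0 = rec X. (b.b.0)\{a} + a.X has moves =a=> q0, =b=> q1
  q1 = (b.0)\{a} has moves =b=> q2
  q2 = 0\{a} has moves (no moves)
Bisimilarity quotient blocks:
  B0 = {p0, q0}
  B1 = {p1, q1}
  B2 = {p2, q2}
p0 ∈ B0, q0 ∈ B0 → same block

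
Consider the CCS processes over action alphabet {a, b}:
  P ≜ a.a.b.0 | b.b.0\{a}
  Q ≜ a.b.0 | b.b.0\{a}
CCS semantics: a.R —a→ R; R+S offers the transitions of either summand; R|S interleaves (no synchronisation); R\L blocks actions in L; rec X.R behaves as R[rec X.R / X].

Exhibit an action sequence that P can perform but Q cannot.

aa

LTS(P): 12 reachable states
  s0 = a.a.b.0 | b.b.0\{a} → —a→ s1, —b→ s2
  s1 = a.b.0 | b.b.0\{a} → —a→ s3, —b→ s4
  s2 = a.a.b.0 | b.0\{a} → —a→ s4, —b→ s5
  s3 = b.0 | b.b.0\{a} → —b→ s6, —b→ s7
  s4 = a.b.0 | b.0\{a} → —a→ s7, —b→ s8
  s5 = a.a.b.0 | 0\{a} → —a→ s8
  s6 = 0 | b.b.0\{a} → —b→ s9
  s7 = b.0 | b.0\{a} → —b→ s10, —b→ s9
  s8 = a.b.0 | 0\{a} → —a→ s10
  s9 = 0 | b.0\{a} → —b→ s11
  s10 = b.0 | 0\{a} → —b→ s11
  s11 = 0 | 0\{a} → ·
LTS(Q): 9 reachable states
  t0 = a.b.0 | b.b.0\{a} → —a→ t1, —b→ t2
  t1 = b.0 | b.b.0\{a} → —b→ t3, —b→ t4
  t2 = a.b.0 | b.0\{a} → —a→ t4, —b→ t5
  t3 = 0 | b.b.0\{a} → —b→ t6
  t4 = b.0 | b.0\{a} → —b→ t6, —b→ t7
  t5 = a.b.0 | 0\{a} → —a→ t7
  t6 = 0 | b.0\{a} → —b→ t8
  t7 = b.0 | 0\{a} → —b→ t8
  t8 = 0 | 0\{a} → ·
Executing aa from P (initial set {s0}):
  after a @ step 1: {s1}
  after a @ step 2: {s3}
  ✓ P
Executing aa from Q (initial set {t0}):
  after a @ step 1: {t1}
  after a @ step 2: ∅ (Q stuck)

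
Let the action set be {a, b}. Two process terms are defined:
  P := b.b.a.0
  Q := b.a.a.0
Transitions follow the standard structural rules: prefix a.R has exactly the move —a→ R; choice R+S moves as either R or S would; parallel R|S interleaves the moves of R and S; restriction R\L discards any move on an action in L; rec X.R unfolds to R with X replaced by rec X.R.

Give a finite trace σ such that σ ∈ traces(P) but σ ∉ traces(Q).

P's transition system — 4 states:
  m0 = b.b.a.0 has moves =b=> m1
  m1 = b.a.0 has moves =b=> m2
  m2 = a.0 has moves =a=> m3
  m3 = 0 has moves ∅
Q's transition system — 4 states:
  n0 = b.a.a.0 has moves =b=> n1
  n1 = a.a.0 has moves =a=> n2
  n2 = a.0 has moves =a=> n3
  n3 = 0 has moves ∅
Trace ⟨bb⟩ through P, begin at {m0}:
  [1] b ⇒ {m1}
  [2] b ⇒ {m2}
  ✓ P
Trace ⟨bb⟩ through Q, begin at {n0}:
  [1] b ⇒ {n1}
  [2] b ⇒ ∅ (Q stuck)

bb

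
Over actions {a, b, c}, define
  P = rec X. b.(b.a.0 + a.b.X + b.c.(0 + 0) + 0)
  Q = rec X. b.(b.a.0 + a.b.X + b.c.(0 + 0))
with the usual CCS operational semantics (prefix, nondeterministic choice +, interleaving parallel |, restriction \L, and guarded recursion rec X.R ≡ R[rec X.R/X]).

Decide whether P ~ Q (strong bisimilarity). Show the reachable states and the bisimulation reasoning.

YES

Reachable graph of P (7 states):
  m0 = rec X. b.(b.a.0 + a.b.X + b.c.(0 + 0) + 0) ⊢ --b--▸ m1
  m1 = b.a.0 + a.b.(rec X. b.(b.a.0 + a.b.X + b.c.(0 + 0) + 0)) + b.c.(0 + 0) + 0 ⊢ --a--▸ m2, --b--▸ m3, --b--▸ m4
  m2 = b.(rec X. b.(b.a.0 + a.b.X + b.c.(0 + 0) + 0)) ⊢ --b--▸ m0
  m3 = a.0 ⊢ --a--▸ m5
  m4 = c.(0 + 0) ⊢ --c--▸ m6
  m5 = 0 ⊢ ∅
  m6 = 0 + 0 ⊢ ∅
Reachable graph of Q (7 states):
  n0 = rec X. b.(b.a.0 + a.b.X + b.c.(0 + 0)) ⊢ --b--▸ n1
  n1 = b.a.0 + a.b.(rec X. b.(b.a.0 + a.b.X + b.c.(0 + 0))) + b.c.(0 + 0) ⊢ --a--▸ n2, --b--▸ n3, --b--▸ n4
  n2 = b.(rec X. b.(b.a.0 + a.b.X + b.c.(0 + 0))) ⊢ --b--▸ n0
  n3 = a.0 ⊢ --a--▸ n5
  n4 = c.(0 + 0) ⊢ --c--▸ n6
  n5 = 0 ⊢ ∅
  n6 = 0 + 0 ⊢ ∅
Bisimilarity quotient blocks:
  B0 = {m0, n0}
  B1 = {m1, n1}
  B2 = {m2, n2}
  B3 = {m3, n3}
  B4 = {m5, m6, n5, n6}
  B5 = {m4, n4}
m0 ∈ B0, n0 ∈ B0 → same block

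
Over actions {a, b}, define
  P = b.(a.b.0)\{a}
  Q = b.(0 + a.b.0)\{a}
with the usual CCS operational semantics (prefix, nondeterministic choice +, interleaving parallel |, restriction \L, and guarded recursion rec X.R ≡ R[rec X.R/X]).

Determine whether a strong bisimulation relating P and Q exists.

LTS(P): 2 reachable states
  m0 = b.(a.b.0)\{a} | —b→ m1
  m1 = (a.b.0)\{a} | ∅
LTS(Q): 2 reachable states
  n0 = b.(0 + a.b.0)\{a} | —b→ n1
  n1 = (0 + a.b.0)\{a} | ∅
Bisimilarity quotient blocks:
  B0 = {m0, n0}
  B1 = {m1, n1}
m0 ∈ B0, n0 ∈ B0 → same block

P ~ Q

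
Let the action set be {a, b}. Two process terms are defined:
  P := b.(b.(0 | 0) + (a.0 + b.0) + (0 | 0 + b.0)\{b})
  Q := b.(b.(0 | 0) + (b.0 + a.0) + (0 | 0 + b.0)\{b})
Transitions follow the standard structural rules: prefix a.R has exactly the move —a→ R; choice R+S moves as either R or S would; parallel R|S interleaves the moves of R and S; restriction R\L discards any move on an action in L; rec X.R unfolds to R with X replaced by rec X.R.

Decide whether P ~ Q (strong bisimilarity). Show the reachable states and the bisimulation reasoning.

Reachable graph of P (4 states):
  m0 = b.(b.(0 | 0) + (a.0 + b.0) + (0 | 0 + b.0)\{b}) → ··b··> m1
  m1 = b.(0 | 0) + (a.0 + b.0) + (0 | 0 + b.0)\{b} → ··a··> m2, ··b··> m2, ··b··> m3
  m2 = 0 → stopped
  m3 = 0 | 0 → stopped
Reachable graph of Q (4 states):
  n0 = b.(b.(0 | 0) + (b.0 + a.0) + (0 | 0 + b.0)\{b}) → ··b··> n1
  n1 = b.(0 | 0) + (b.0 + a.0) + (0 | 0 + b.0)\{b} → ··a··> n2, ··b··> n2, ··b··> n3
  n2 = 0 → stopped
  n3 = 0 | 0 → stopped
Coarsest stable partition (strong bisimilarity classes):
  B0 = {m0, n0}
  B1 = {m1, n1}
  B2 = {m2, m3, n2, n3}
m0 ∈ B0, n0 ∈ B0 → same block

YES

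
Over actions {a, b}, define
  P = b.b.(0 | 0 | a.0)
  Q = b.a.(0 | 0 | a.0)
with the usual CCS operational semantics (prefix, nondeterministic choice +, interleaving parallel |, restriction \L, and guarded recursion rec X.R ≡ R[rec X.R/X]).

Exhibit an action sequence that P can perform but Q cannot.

P's transition system — 4 states:
  s0 = b.b.(0 | 0 | a.0) → --b--▸ s1
  s1 = b.(0 | 0 | a.0) → --b--▸ s2
  s2 = 0 | 0 | a.0 → --a--▸ s3
  s3 = 0 | 0 | 0 → ∅
Q's transition system — 4 states:
  t0 = b.a.(0 | 0 | a.0) → --b--▸ t1
  t1 = a.(0 | 0 | a.0) → --a--▸ t2
  t2 = 0 | 0 | a.0 → --a--▸ t3
  t3 = 0 | 0 | 0 → ∅
Executing bb from P (initial set {s0}):
  [1] b ⇒ {s1}
  [2] b ⇒ {s2}
  P completes σ.
Executing bb from Q (initial set {t0}):
  [1] b ⇒ {t1}
  [2] b ⇒ no successor for Q

bb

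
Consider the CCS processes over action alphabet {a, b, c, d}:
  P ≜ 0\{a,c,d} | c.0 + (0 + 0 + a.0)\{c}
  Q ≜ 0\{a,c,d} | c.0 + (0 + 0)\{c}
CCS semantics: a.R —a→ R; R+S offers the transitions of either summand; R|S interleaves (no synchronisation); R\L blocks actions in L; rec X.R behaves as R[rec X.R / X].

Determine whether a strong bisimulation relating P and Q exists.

LTS(P): 3 reachable states
  p0 = 0\{a,c,d} | c.0 + (0 + 0 + a.0)\{c} :: —a→ p1, —c→ p2
  p1 = 0\{c} :: (no moves)
  p2 = 0\{a,c,d} | 0 :: (no moves)
LTS(Q): 2 reachable states
  q0 = 0\{a,c,d} | c.0 + (0 + 0)\{c} :: —c→ q1
  q1 = 0\{a,c,d} | 0 :: (no moves)
Bisimilarity quotient blocks:
  B0 = {p0}
  B1 = {p1, p2, q1}
  B2 = {q0}
p0 ∈ B0, q0 ∈ B2 → different blocks

P ≁ Q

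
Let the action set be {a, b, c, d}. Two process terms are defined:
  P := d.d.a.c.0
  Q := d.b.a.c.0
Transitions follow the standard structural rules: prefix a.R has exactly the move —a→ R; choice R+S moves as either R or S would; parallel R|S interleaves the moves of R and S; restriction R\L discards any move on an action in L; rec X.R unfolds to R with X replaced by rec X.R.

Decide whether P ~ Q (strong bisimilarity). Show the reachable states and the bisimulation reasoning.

P's transition system — 5 states:
  p0 = d.d.a.c.0 has moves =d=> p1
  p1 = d.a.c.0 has moves =d=> p2
  p2 = a.c.0 has moves =a=> p3
  p3 = c.0 has moves =c=> p4
  p4 = 0 has moves stopped
Q's transition system — 5 states:
  q0 = d.b.a.c.0 has moves =d=> q1
  q1 = b.a.c.0 has moves =b=> q2
  q2 = a.c.0 has moves =a=> q3
  q3 = c.0 has moves =c=> q4
  q4 = 0 has moves stopped
Partition-refinement fixed point:
  B0 = {p0}
  B1 = {p1}
  B2 = {p2, q2}
  B3 = {p3, q3}
  B4 = {p4, q4}
  B5 = {q0}
  B6 = {q1}
p0 ∈ B0, q0 ∈ B5 → different blocks

NO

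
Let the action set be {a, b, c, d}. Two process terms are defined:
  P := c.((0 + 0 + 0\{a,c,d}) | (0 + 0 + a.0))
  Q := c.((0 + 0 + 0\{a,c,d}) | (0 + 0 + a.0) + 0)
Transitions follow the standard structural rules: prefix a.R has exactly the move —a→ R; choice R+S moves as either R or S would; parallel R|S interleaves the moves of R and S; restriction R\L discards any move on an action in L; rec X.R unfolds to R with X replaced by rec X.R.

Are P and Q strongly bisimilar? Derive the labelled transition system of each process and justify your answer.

Reachable graph of P (3 states):
  m0 = c.((0 + 0 + 0\{a,c,d}) | (0 + 0 + a.0)) | --c--▸ m1
  m1 = (0 + 0 + 0\{a,c,d}) | (0 + 0 + a.0) | --a--▸ m2
  m2 = (0 + 0 + 0\{a,c,d}) | 0 | (no moves)
Reachable graph of Q (3 states):
  n0 = c.((0 + 0 + 0\{a,c,d}) | (0 + 0 + a.0) + 0) | --c--▸ n1
  n1 = (0 + 0 + 0\{a,c,d}) | (0 + 0 + a.0) + 0 | --a--▸ n2
  n2 = (0 + 0 + 0\{a,c,d}) | 0 | (no moves)
Partition-refinement fixed point:
  B0 = {m0, n0}
  B1 = {m1, n1}
  B2 = {m2, n2}
m0 ∈ B0, n0 ∈ B0 → same block

P ~ Q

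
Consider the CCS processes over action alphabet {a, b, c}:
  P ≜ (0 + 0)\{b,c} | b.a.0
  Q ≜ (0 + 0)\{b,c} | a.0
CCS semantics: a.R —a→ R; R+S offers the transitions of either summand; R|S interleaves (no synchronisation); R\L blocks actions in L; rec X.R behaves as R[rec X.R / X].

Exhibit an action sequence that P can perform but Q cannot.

b

P's transition system — 3 states:
  u0 = (0 + 0)\{b,c} | b.a.0 ⊢ ··b··> u1
  u1 = (0 + 0)\{b,c} | a.0 ⊢ ··a··> u2
  u2 = (0 + 0)\{b,c} | 0 ⊢ (no moves)
Q's transition system — 2 states:
  v0 = (0 + 0)\{b,c} | a.0 ⊢ ··a··> v1
  v1 = (0 + 0)\{b,c} | 0 ⊢ (no moves)
Run σ = ⟨b⟩ on P: start {u0}
  step 1 (b): {u1}
  — P admits the full trace.
Run σ = ⟨b⟩ on Q: start {v0}
  step 1 (b): no successor for Q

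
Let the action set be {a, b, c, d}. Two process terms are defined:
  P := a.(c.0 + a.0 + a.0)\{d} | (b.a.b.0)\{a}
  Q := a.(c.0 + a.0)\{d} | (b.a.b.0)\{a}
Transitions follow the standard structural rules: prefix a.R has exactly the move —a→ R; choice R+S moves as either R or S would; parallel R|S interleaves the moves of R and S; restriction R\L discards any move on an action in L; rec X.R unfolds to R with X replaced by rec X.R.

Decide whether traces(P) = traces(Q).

YES

LTS(P): 6 reachable states
  p0 = a.(c.0 + a.0 + a.0)\{d} | (b.a.b.0)\{a} ⊢ --a--▸ p1, --b--▸ p2
  p1 = (c.0 + a.0 + a.0)\{d} | (b.a.b.0)\{a} ⊢ --a--▸ p3, --b--▸ p4, --c--▸ p3
  p2 = a.(c.0 + a.0 + a.0)\{d} | (a.b.0)\{a} ⊢ --a--▸ p4
  p3 = 0\{d} | (b.a.b.0)\{a} ⊢ --b--▸ p5
  p4 = (c.0 + a.0 + a.0)\{d} | (a.b.0)\{a} ⊢ --a--▸ p5, --c--▸ p5
  p5 = 0\{d} | (a.b.0)\{a} ⊢ ·
LTS(Q): 6 reachable states
  q0 = a.(c.0 + a.0)\{d} | (b.a.b.0)\{a} ⊢ --a--▸ q1, --b--▸ q2
  q1 = (c.0 + a.0)\{d} | (b.a.b.0)\{a} ⊢ --a--▸ q3, --b--▸ q4, --c--▸ q3
  q2 = a.(c.0 + a.0)\{d} | (a.b.0)\{a} ⊢ --a--▸ q4
  q3 = 0\{d} | (b.a.b.0)\{a} ⊢ --b--▸ q5
  q4 = (c.0 + a.0)\{d} | (a.b.0)\{a} ⊢ --a--▸ q5, --c--▸ q5
  q5 = 0\{d} | (a.b.0)\{a} ⊢ ·
Bisimilarity quotient blocks:
  B0 = {p0, q0}
  B1 = {p1, q1}
  B2 = {p3, q3}
  B3 = {p5, q5}
  B4 = {p4, q4}
  B5 = {p2, q2}
p0 ∈ B0, q0 ∈ B0 → same block
Bisimilar ⇒ trace-equivalent.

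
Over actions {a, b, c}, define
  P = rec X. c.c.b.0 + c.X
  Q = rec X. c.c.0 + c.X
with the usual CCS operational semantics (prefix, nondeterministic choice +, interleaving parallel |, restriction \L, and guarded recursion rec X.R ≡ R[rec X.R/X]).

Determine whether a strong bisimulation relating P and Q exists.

P ≁ Q

LTS(P): 4 reachable states
  p0 = rec X. c.c.b.0 + c.X | --c--▸ p0, --c--▸ p1
  p1 = c.b.0 | --c--▸ p2
  p2 = b.0 | --b--▸ p3
  p3 = 0 | stopped
LTS(Q): 3 reachable states
  q0 = rec X. c.c.0 + c.X | --c--▸ q0, --c--▸ q1
  q1 = c.0 | --c--▸ q2
  q2 = 0 | stopped
Bisimilarity quotient blocks:
  B0 = {p0}
  B1 = {p1}
  B2 = {p2}
  B3 = {p3, q2}
  B4 = {q0}
  B5 = {q1}
p0 ∈ B0, q0 ∈ B4 → different blocks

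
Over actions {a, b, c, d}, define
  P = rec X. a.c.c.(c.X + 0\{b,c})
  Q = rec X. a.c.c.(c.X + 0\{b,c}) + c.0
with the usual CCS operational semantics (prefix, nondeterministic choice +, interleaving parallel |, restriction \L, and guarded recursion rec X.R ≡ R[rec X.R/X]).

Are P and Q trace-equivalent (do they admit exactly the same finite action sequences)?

P's transition system — 4 states:
  m0 = rec X. a.c.c.(c.X + 0\{b,c}) has moves -a-> m1
  m1 = c.c.(c.(rec X. a.c.c.(c.X + 0\{b,c})) + 0\{b,c}) has moves -c-> m2
  m2 = c.(c.(rec X. a.c.c.(c.X + 0\{b,c})) + 0\{b,c}) has moves -c-> m3
  m3 = c.(rec X. a.c.c.(c.X + 0\{b,c})) + 0\{b,c} has moves -c-> m0
Q's transition system — 5 states:
  n0 = rec X. a.c.c.(c.X + 0\{b,c}) + c.0 has moves -a-> n1, -c-> n2
  n1 = c.c.(c.(rec X. a.c.c.(c.X + 0\{b,c}) + c.0) + 0\{b,c}) has moves -c-> n3
  n2 = 0 has moves stopped
  n3 = c.(c.(rec X. a.c.c.(c.X + 0\{b,c}) + c.0) + 0\{b,c}) has moves -c-> n4
  n4 = c.(rec X. a.c.c.(c.X + 0\{b,c}) + c.0) + 0\{b,c} has moves -c-> n0
Executing c from Q (initial set {n0}):
  after c @ step 1: {n2}
  — Q admits the full trace.
Executing c from P (initial set {m0}):
  after c @ step 1: ∅  — P cannot continue

NO — witness ⟨c⟩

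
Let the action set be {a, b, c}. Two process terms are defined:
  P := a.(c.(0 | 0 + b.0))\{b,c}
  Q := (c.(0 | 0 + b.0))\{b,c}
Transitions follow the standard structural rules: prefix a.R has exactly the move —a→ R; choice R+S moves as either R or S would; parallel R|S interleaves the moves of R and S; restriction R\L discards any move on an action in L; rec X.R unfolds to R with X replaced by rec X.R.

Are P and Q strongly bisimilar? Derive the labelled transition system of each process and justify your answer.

P's transition system — 2 states:
  u0 = a.(c.(0 | 0 + b.0))\{b,c} :: —a→ u1
  u1 = (c.(0 | 0 + b.0))\{b,c} :: (no moves)
Q's transition system — 1 states:
  v0 = (c.(0 | 0 + b.0))\{b,c} :: (no moves)
Bisimilarity quotient blocks:
  B0 = {u0}
  B1 = {u1, v0}
u0 ∈ B0, v0 ∈ B1 → different blocks

P ≁ Q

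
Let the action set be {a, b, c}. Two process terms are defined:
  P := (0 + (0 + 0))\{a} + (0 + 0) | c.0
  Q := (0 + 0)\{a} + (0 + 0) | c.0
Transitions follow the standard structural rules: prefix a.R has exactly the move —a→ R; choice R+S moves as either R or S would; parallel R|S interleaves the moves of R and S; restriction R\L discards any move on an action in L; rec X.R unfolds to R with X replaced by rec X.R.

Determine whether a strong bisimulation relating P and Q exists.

Reachable graph of P (2 states):
  u0 = (0 + (0 + 0))\{a} + (0 + 0) | c.0 :: =c=> u1
  u1 = (0 + 0) | 0 :: (no moves)
Reachable graph of Q (2 states):
  v0 = (0 + 0)\{a} + (0 + 0) | c.0 :: =c=> v1
  v1 = (0 + 0) | 0 :: (no moves)
Partition-refinement fixed point:
  B0 = {u0, v0}
  B1 = {u1, v1}
u0 ∈ B0, v0 ∈ B0 → same block

bisimilar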